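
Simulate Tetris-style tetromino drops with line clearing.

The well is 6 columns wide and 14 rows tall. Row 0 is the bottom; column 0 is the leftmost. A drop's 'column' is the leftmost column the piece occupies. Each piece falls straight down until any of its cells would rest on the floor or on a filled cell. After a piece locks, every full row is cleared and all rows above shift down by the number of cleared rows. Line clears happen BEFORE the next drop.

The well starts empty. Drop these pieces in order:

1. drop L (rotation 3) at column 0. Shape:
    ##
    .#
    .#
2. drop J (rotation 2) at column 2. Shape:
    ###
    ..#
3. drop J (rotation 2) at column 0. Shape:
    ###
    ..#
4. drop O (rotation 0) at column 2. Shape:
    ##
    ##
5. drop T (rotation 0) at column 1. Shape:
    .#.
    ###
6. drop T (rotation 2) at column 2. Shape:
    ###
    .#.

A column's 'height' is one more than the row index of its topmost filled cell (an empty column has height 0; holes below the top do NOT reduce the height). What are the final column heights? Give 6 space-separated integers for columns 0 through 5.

Drop 1: L rot3 at col 0 lands with bottom-row=0; cleared 0 line(s) (total 0); column heights now [3 3 0 0 0 0], max=3
Drop 2: J rot2 at col 2 lands with bottom-row=0; cleared 0 line(s) (total 0); column heights now [3 3 2 2 2 0], max=3
Drop 3: J rot2 at col 0 lands with bottom-row=2; cleared 0 line(s) (total 0); column heights now [4 4 4 2 2 0], max=4
Drop 4: O rot0 at col 2 lands with bottom-row=4; cleared 0 line(s) (total 0); column heights now [4 4 6 6 2 0], max=6
Drop 5: T rot0 at col 1 lands with bottom-row=6; cleared 0 line(s) (total 0); column heights now [4 7 8 7 2 0], max=8
Drop 6: T rot2 at col 2 lands with bottom-row=7; cleared 0 line(s) (total 0); column heights now [4 7 9 9 9 0], max=9

Answer: 4 7 9 9 9 0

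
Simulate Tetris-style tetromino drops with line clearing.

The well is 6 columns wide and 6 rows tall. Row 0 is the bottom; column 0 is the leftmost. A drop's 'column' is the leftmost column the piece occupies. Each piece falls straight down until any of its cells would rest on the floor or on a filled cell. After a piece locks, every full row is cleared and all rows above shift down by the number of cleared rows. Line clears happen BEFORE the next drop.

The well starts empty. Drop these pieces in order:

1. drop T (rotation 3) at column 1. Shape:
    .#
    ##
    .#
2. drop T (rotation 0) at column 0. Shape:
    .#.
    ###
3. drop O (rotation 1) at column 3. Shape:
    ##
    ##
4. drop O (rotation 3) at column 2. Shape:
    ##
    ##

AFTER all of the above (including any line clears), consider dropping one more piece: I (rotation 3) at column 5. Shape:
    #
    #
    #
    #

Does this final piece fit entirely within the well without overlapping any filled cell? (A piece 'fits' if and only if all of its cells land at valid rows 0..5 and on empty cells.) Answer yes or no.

Answer: yes

Derivation:
Drop 1: T rot3 at col 1 lands with bottom-row=0; cleared 0 line(s) (total 0); column heights now [0 2 3 0 0 0], max=3
Drop 2: T rot0 at col 0 lands with bottom-row=3; cleared 0 line(s) (total 0); column heights now [4 5 4 0 0 0], max=5
Drop 3: O rot1 at col 3 lands with bottom-row=0; cleared 0 line(s) (total 0); column heights now [4 5 4 2 2 0], max=5
Drop 4: O rot3 at col 2 lands with bottom-row=4; cleared 0 line(s) (total 0); column heights now [4 5 6 6 2 0], max=6
Test piece I rot3 at col 5 (width 1): heights before test = [4 5 6 6 2 0]; fits = True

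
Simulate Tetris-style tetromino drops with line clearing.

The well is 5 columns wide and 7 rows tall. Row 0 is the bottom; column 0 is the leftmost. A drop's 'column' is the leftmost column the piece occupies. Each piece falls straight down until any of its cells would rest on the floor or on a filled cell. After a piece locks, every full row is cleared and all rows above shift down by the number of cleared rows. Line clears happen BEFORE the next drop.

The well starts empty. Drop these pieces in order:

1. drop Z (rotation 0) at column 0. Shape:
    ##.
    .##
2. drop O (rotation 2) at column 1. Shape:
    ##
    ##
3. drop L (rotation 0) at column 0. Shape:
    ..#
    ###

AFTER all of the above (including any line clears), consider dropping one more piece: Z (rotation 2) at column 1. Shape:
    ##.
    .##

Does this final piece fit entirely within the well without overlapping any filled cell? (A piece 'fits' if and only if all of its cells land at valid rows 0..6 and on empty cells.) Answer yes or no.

Drop 1: Z rot0 at col 0 lands with bottom-row=0; cleared 0 line(s) (total 0); column heights now [2 2 1 0 0], max=2
Drop 2: O rot2 at col 1 lands with bottom-row=2; cleared 0 line(s) (total 0); column heights now [2 4 4 0 0], max=4
Drop 3: L rot0 at col 0 lands with bottom-row=4; cleared 0 line(s) (total 0); column heights now [5 5 6 0 0], max=6
Test piece Z rot2 at col 1 (width 3): heights before test = [5 5 6 0 0]; fits = False

Answer: no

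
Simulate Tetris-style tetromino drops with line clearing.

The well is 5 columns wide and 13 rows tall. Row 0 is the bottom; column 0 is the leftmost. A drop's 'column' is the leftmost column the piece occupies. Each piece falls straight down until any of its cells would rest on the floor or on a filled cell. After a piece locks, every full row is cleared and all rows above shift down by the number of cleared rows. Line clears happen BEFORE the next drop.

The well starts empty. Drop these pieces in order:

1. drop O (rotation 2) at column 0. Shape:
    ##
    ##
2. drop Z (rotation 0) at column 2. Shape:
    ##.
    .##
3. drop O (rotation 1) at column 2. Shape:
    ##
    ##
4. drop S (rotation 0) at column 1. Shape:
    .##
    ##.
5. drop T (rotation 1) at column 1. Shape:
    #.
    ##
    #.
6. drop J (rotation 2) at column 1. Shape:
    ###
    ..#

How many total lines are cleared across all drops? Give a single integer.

Drop 1: O rot2 at col 0 lands with bottom-row=0; cleared 0 line(s) (total 0); column heights now [2 2 0 0 0], max=2
Drop 2: Z rot0 at col 2 lands with bottom-row=0; cleared 0 line(s) (total 0); column heights now [2 2 2 2 1], max=2
Drop 3: O rot1 at col 2 lands with bottom-row=2; cleared 0 line(s) (total 0); column heights now [2 2 4 4 1], max=4
Drop 4: S rot0 at col 1 lands with bottom-row=4; cleared 0 line(s) (total 0); column heights now [2 5 6 6 1], max=6
Drop 5: T rot1 at col 1 lands with bottom-row=5; cleared 0 line(s) (total 0); column heights now [2 8 7 6 1], max=8
Drop 6: J rot2 at col 1 lands with bottom-row=7; cleared 0 line(s) (total 0); column heights now [2 9 9 9 1], max=9

Answer: 0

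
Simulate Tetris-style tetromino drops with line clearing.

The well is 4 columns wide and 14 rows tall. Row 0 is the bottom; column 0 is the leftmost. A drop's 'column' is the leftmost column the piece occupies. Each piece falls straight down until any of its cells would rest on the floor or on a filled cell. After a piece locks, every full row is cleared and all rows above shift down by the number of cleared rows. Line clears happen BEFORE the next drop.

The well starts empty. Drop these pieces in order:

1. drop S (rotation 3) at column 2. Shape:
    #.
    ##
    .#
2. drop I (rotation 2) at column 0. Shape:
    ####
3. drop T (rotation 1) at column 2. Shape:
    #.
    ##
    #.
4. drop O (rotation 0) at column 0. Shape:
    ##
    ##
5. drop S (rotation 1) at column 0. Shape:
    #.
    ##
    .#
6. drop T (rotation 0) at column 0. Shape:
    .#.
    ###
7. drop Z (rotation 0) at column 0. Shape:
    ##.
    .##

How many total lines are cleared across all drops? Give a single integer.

Answer: 2

Derivation:
Drop 1: S rot3 at col 2 lands with bottom-row=0; cleared 0 line(s) (total 0); column heights now [0 0 3 2], max=3
Drop 2: I rot2 at col 0 lands with bottom-row=3; cleared 1 line(s) (total 1); column heights now [0 0 3 2], max=3
Drop 3: T rot1 at col 2 lands with bottom-row=3; cleared 0 line(s) (total 1); column heights now [0 0 6 5], max=6
Drop 4: O rot0 at col 0 lands with bottom-row=0; cleared 1 line(s) (total 2); column heights now [1 1 5 4], max=5
Drop 5: S rot1 at col 0 lands with bottom-row=1; cleared 0 line(s) (total 2); column heights now [4 3 5 4], max=5
Drop 6: T rot0 at col 0 lands with bottom-row=5; cleared 0 line(s) (total 2); column heights now [6 7 6 4], max=7
Drop 7: Z rot0 at col 0 lands with bottom-row=7; cleared 0 line(s) (total 2); column heights now [9 9 8 4], max=9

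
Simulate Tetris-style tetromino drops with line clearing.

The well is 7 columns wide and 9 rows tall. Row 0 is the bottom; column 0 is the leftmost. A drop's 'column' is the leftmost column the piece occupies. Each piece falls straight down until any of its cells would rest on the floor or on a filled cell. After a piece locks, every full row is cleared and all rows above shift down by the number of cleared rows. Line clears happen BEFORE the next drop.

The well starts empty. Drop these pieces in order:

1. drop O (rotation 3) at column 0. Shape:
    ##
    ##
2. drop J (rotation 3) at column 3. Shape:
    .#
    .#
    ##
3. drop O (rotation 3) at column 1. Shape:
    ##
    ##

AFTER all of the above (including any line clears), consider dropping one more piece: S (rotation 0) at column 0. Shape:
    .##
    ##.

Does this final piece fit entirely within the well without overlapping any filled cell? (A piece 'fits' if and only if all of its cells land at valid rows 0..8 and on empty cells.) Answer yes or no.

Answer: yes

Derivation:
Drop 1: O rot3 at col 0 lands with bottom-row=0; cleared 0 line(s) (total 0); column heights now [2 2 0 0 0 0 0], max=2
Drop 2: J rot3 at col 3 lands with bottom-row=0; cleared 0 line(s) (total 0); column heights now [2 2 0 1 3 0 0], max=3
Drop 3: O rot3 at col 1 lands with bottom-row=2; cleared 0 line(s) (total 0); column heights now [2 4 4 1 3 0 0], max=4
Test piece S rot0 at col 0 (width 3): heights before test = [2 4 4 1 3 0 0]; fits = True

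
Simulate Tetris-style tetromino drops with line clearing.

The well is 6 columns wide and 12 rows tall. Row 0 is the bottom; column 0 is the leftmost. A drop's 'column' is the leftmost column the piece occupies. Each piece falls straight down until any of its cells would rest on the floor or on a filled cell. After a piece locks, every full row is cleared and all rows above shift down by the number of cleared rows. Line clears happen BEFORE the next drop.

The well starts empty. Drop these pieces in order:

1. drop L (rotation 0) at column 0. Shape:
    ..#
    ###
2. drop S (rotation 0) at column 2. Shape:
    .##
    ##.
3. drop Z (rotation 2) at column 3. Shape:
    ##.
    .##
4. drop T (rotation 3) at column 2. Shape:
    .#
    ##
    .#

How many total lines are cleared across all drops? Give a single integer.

Drop 1: L rot0 at col 0 lands with bottom-row=0; cleared 0 line(s) (total 0); column heights now [1 1 2 0 0 0], max=2
Drop 2: S rot0 at col 2 lands with bottom-row=2; cleared 0 line(s) (total 0); column heights now [1 1 3 4 4 0], max=4
Drop 3: Z rot2 at col 3 lands with bottom-row=4; cleared 0 line(s) (total 0); column heights now [1 1 3 6 6 5], max=6
Drop 4: T rot3 at col 2 lands with bottom-row=6; cleared 0 line(s) (total 0); column heights now [1 1 8 9 6 5], max=9

Answer: 0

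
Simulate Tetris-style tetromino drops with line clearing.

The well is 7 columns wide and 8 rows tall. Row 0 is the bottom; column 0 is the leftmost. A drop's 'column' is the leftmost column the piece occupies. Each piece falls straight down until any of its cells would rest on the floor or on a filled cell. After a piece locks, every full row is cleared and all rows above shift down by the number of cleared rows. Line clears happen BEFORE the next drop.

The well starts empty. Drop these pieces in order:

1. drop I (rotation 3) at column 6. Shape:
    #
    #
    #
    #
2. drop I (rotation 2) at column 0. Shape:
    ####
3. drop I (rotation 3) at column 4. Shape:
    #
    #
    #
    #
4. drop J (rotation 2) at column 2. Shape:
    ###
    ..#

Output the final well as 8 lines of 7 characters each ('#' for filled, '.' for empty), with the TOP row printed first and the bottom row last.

Drop 1: I rot3 at col 6 lands with bottom-row=0; cleared 0 line(s) (total 0); column heights now [0 0 0 0 0 0 4], max=4
Drop 2: I rot2 at col 0 lands with bottom-row=0; cleared 0 line(s) (total 0); column heights now [1 1 1 1 0 0 4], max=4
Drop 3: I rot3 at col 4 lands with bottom-row=0; cleared 0 line(s) (total 0); column heights now [1 1 1 1 4 0 4], max=4
Drop 4: J rot2 at col 2 lands with bottom-row=4; cleared 0 line(s) (total 0); column heights now [1 1 6 6 6 0 4], max=6

Answer: .......
.......
..###..
....#..
....#.#
....#.#
....#.#
#####.#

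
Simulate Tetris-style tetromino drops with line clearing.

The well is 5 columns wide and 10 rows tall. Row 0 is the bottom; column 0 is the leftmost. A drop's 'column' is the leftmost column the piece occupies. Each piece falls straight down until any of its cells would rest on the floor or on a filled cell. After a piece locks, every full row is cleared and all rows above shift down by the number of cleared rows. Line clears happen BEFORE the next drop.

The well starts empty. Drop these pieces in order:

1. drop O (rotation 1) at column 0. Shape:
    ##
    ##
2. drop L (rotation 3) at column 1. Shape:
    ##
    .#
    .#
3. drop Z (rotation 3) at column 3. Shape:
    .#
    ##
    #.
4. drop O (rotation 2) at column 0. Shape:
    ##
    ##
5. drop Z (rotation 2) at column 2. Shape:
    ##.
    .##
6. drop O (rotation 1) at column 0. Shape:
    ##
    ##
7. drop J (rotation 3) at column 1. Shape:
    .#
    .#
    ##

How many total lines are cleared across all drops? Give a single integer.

Drop 1: O rot1 at col 0 lands with bottom-row=0; cleared 0 line(s) (total 0); column heights now [2 2 0 0 0], max=2
Drop 2: L rot3 at col 1 lands with bottom-row=0; cleared 0 line(s) (total 0); column heights now [2 3 3 0 0], max=3
Drop 3: Z rot3 at col 3 lands with bottom-row=0; cleared 1 line(s) (total 1); column heights now [1 2 2 1 2], max=2
Drop 4: O rot2 at col 0 lands with bottom-row=2; cleared 0 line(s) (total 1); column heights now [4 4 2 1 2], max=4
Drop 5: Z rot2 at col 2 lands with bottom-row=2; cleared 0 line(s) (total 1); column heights now [4 4 4 4 3], max=4
Drop 6: O rot1 at col 0 lands with bottom-row=4; cleared 0 line(s) (total 1); column heights now [6 6 4 4 3], max=6
Drop 7: J rot3 at col 1 lands with bottom-row=6; cleared 0 line(s) (total 1); column heights now [6 7 9 4 3], max=9

Answer: 1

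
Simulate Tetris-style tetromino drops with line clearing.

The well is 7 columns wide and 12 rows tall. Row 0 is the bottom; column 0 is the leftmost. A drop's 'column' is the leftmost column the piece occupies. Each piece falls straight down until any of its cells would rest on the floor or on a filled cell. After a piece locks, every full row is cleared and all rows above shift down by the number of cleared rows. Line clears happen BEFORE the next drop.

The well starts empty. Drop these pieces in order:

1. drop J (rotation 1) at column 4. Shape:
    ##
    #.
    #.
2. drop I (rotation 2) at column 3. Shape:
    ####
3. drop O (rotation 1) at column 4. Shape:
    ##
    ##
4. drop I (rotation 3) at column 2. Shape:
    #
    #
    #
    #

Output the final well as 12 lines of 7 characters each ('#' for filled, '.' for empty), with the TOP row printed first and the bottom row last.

Drop 1: J rot1 at col 4 lands with bottom-row=0; cleared 0 line(s) (total 0); column heights now [0 0 0 0 3 3 0], max=3
Drop 2: I rot2 at col 3 lands with bottom-row=3; cleared 0 line(s) (total 0); column heights now [0 0 0 4 4 4 4], max=4
Drop 3: O rot1 at col 4 lands with bottom-row=4; cleared 0 line(s) (total 0); column heights now [0 0 0 4 6 6 4], max=6
Drop 4: I rot3 at col 2 lands with bottom-row=0; cleared 0 line(s) (total 0); column heights now [0 0 4 4 6 6 4], max=6

Answer: .......
.......
.......
.......
.......
.......
....##.
....##.
..#####
..#.##.
..#.#..
..#.#..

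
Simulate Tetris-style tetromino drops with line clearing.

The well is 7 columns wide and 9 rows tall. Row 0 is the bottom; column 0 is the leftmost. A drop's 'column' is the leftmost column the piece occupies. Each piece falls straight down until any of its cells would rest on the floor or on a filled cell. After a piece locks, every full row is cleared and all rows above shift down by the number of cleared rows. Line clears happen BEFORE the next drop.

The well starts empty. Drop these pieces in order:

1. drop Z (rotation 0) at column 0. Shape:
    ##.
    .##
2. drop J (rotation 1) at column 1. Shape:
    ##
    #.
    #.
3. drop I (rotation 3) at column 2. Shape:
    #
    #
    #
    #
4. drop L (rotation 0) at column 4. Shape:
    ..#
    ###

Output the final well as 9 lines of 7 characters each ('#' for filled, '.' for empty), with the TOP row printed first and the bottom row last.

Answer: ..#....
..#....
..#....
..#....
.##....
.#.....
.#.....
##....#
.##.###

Derivation:
Drop 1: Z rot0 at col 0 lands with bottom-row=0; cleared 0 line(s) (total 0); column heights now [2 2 1 0 0 0 0], max=2
Drop 2: J rot1 at col 1 lands with bottom-row=2; cleared 0 line(s) (total 0); column heights now [2 5 5 0 0 0 0], max=5
Drop 3: I rot3 at col 2 lands with bottom-row=5; cleared 0 line(s) (total 0); column heights now [2 5 9 0 0 0 0], max=9
Drop 4: L rot0 at col 4 lands with bottom-row=0; cleared 0 line(s) (total 0); column heights now [2 5 9 0 1 1 2], max=9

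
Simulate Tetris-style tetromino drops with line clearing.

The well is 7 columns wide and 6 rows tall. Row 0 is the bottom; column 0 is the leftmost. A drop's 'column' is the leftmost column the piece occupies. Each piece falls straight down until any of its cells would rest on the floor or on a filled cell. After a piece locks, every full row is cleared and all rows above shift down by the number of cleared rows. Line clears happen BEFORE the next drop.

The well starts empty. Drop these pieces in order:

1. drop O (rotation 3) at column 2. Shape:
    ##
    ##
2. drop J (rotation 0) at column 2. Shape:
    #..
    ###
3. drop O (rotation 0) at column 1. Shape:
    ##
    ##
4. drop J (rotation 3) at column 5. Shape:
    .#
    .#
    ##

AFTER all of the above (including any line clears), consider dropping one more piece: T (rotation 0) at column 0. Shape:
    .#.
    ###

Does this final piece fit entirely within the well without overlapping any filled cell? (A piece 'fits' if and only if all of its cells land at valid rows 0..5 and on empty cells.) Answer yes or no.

Answer: no

Derivation:
Drop 1: O rot3 at col 2 lands with bottom-row=0; cleared 0 line(s) (total 0); column heights now [0 0 2 2 0 0 0], max=2
Drop 2: J rot0 at col 2 lands with bottom-row=2; cleared 0 line(s) (total 0); column heights now [0 0 4 3 3 0 0], max=4
Drop 3: O rot0 at col 1 lands with bottom-row=4; cleared 0 line(s) (total 0); column heights now [0 6 6 3 3 0 0], max=6
Drop 4: J rot3 at col 5 lands with bottom-row=0; cleared 0 line(s) (total 0); column heights now [0 6 6 3 3 1 3], max=6
Test piece T rot0 at col 0 (width 3): heights before test = [0 6 6 3 3 1 3]; fits = False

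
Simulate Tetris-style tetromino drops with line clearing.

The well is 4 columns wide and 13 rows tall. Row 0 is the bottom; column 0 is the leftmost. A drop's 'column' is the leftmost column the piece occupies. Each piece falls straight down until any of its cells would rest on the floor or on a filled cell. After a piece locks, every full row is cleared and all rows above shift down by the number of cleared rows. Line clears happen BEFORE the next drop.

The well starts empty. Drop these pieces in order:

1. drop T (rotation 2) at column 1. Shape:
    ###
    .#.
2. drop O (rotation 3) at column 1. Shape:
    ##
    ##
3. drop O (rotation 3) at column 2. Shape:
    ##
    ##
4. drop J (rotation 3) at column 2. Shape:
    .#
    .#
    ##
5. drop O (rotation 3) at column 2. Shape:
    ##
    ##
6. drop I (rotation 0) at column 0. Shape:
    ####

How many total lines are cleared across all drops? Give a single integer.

Answer: 1

Derivation:
Drop 1: T rot2 at col 1 lands with bottom-row=0; cleared 0 line(s) (total 0); column heights now [0 2 2 2], max=2
Drop 2: O rot3 at col 1 lands with bottom-row=2; cleared 0 line(s) (total 0); column heights now [0 4 4 2], max=4
Drop 3: O rot3 at col 2 lands with bottom-row=4; cleared 0 line(s) (total 0); column heights now [0 4 6 6], max=6
Drop 4: J rot3 at col 2 lands with bottom-row=6; cleared 0 line(s) (total 0); column heights now [0 4 7 9], max=9
Drop 5: O rot3 at col 2 lands with bottom-row=9; cleared 0 line(s) (total 0); column heights now [0 4 11 11], max=11
Drop 6: I rot0 at col 0 lands with bottom-row=11; cleared 1 line(s) (total 1); column heights now [0 4 11 11], max=11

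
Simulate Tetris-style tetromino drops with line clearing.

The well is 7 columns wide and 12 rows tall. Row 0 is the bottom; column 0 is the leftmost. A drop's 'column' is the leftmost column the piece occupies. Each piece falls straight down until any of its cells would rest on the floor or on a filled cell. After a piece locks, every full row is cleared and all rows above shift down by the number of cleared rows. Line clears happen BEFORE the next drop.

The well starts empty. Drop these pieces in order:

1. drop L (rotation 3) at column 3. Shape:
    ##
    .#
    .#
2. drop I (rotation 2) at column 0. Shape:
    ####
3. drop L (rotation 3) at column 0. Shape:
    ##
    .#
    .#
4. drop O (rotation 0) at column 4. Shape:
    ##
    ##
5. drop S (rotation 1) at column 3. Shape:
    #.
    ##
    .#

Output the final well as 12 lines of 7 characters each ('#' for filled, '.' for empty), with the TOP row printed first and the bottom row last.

Drop 1: L rot3 at col 3 lands with bottom-row=0; cleared 0 line(s) (total 0); column heights now [0 0 0 3 3 0 0], max=3
Drop 2: I rot2 at col 0 lands with bottom-row=3; cleared 0 line(s) (total 0); column heights now [4 4 4 4 3 0 0], max=4
Drop 3: L rot3 at col 0 lands with bottom-row=4; cleared 0 line(s) (total 0); column heights now [7 7 4 4 3 0 0], max=7
Drop 4: O rot0 at col 4 lands with bottom-row=3; cleared 0 line(s) (total 0); column heights now [7 7 4 4 5 5 0], max=7
Drop 5: S rot1 at col 3 lands with bottom-row=5; cleared 0 line(s) (total 0); column heights now [7 7 4 8 7 5 0], max=8

Answer: .......
.......
.......
.......
...#...
##.##..
.#..#..
.#..##.
######.
...##..
....#..
....#..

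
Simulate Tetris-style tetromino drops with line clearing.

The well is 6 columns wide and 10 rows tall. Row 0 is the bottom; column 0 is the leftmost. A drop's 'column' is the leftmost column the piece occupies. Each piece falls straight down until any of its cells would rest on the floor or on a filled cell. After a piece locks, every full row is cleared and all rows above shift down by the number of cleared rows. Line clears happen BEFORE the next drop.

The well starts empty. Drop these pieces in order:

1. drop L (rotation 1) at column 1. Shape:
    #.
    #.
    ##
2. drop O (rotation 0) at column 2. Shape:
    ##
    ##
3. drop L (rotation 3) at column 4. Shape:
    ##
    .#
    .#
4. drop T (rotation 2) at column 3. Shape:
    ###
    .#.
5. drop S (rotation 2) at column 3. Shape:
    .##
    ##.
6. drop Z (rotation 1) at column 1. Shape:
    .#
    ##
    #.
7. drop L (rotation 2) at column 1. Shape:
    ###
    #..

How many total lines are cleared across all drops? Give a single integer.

Drop 1: L rot1 at col 1 lands with bottom-row=0; cleared 0 line(s) (total 0); column heights now [0 3 1 0 0 0], max=3
Drop 2: O rot0 at col 2 lands with bottom-row=1; cleared 0 line(s) (total 0); column heights now [0 3 3 3 0 0], max=3
Drop 3: L rot3 at col 4 lands with bottom-row=0; cleared 0 line(s) (total 0); column heights now [0 3 3 3 3 3], max=3
Drop 4: T rot2 at col 3 lands with bottom-row=3; cleared 0 line(s) (total 0); column heights now [0 3 3 5 5 5], max=5
Drop 5: S rot2 at col 3 lands with bottom-row=5; cleared 0 line(s) (total 0); column heights now [0 3 3 6 7 7], max=7
Drop 6: Z rot1 at col 1 lands with bottom-row=3; cleared 0 line(s) (total 0); column heights now [0 5 6 6 7 7], max=7
Drop 7: L rot2 at col 1 lands with bottom-row=5; cleared 0 line(s) (total 0); column heights now [0 7 7 7 7 7], max=7

Answer: 0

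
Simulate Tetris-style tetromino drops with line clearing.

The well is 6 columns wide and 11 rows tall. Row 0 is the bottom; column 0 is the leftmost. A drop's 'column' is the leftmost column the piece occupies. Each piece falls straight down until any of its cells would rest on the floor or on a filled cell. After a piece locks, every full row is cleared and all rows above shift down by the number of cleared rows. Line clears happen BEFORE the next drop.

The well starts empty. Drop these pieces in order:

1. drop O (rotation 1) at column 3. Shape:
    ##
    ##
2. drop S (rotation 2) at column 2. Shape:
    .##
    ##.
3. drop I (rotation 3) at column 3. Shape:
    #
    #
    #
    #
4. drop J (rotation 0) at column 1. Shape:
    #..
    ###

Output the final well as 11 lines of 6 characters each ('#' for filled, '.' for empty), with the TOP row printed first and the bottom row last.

Drop 1: O rot1 at col 3 lands with bottom-row=0; cleared 0 line(s) (total 0); column heights now [0 0 0 2 2 0], max=2
Drop 2: S rot2 at col 2 lands with bottom-row=2; cleared 0 line(s) (total 0); column heights now [0 0 3 4 4 0], max=4
Drop 3: I rot3 at col 3 lands with bottom-row=4; cleared 0 line(s) (total 0); column heights now [0 0 3 8 4 0], max=8
Drop 4: J rot0 at col 1 lands with bottom-row=8; cleared 0 line(s) (total 0); column heights now [0 10 9 9 4 0], max=10

Answer: ......
.#....
.###..
...#..
...#..
...#..
...#..
...##.
..##..
...##.
...##.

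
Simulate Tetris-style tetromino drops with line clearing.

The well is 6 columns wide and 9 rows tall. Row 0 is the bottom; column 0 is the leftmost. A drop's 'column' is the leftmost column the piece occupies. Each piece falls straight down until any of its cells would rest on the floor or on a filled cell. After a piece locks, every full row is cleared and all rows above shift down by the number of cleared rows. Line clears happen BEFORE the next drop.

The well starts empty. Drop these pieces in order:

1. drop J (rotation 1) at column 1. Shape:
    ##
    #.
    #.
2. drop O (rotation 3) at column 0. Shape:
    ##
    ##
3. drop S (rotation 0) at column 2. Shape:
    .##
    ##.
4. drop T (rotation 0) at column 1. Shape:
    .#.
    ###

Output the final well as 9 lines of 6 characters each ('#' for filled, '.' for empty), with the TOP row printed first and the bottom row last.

Drop 1: J rot1 at col 1 lands with bottom-row=0; cleared 0 line(s) (total 0); column heights now [0 3 3 0 0 0], max=3
Drop 2: O rot3 at col 0 lands with bottom-row=3; cleared 0 line(s) (total 0); column heights now [5 5 3 0 0 0], max=5
Drop 3: S rot0 at col 2 lands with bottom-row=3; cleared 0 line(s) (total 0); column heights now [5 5 4 5 5 0], max=5
Drop 4: T rot0 at col 1 lands with bottom-row=5; cleared 0 line(s) (total 0); column heights now [5 6 7 6 5 0], max=7

Answer: ......
......
..#...
.###..
##.##.
####..
.##...
.#....
.#....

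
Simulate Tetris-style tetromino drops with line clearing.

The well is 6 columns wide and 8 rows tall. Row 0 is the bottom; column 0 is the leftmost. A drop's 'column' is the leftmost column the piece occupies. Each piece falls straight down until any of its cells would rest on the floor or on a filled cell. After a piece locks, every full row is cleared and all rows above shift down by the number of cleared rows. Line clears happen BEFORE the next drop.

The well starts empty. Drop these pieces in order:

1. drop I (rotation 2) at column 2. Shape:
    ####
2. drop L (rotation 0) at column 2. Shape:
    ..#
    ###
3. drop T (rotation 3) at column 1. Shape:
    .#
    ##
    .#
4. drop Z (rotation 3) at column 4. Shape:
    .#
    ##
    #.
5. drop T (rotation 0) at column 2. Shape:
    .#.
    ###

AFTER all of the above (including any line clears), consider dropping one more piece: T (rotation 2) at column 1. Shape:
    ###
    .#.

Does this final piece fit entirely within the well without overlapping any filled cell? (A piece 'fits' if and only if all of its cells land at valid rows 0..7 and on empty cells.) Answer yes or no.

Drop 1: I rot2 at col 2 lands with bottom-row=0; cleared 0 line(s) (total 0); column heights now [0 0 1 1 1 1], max=1
Drop 2: L rot0 at col 2 lands with bottom-row=1; cleared 0 line(s) (total 0); column heights now [0 0 2 2 3 1], max=3
Drop 3: T rot3 at col 1 lands with bottom-row=2; cleared 0 line(s) (total 0); column heights now [0 4 5 2 3 1], max=5
Drop 4: Z rot3 at col 4 lands with bottom-row=3; cleared 0 line(s) (total 0); column heights now [0 4 5 2 5 6], max=6
Drop 5: T rot0 at col 2 lands with bottom-row=5; cleared 0 line(s) (total 0); column heights now [0 4 6 7 6 6], max=7
Test piece T rot2 at col 1 (width 3): heights before test = [0 4 6 7 6 6]; fits = True

Answer: yes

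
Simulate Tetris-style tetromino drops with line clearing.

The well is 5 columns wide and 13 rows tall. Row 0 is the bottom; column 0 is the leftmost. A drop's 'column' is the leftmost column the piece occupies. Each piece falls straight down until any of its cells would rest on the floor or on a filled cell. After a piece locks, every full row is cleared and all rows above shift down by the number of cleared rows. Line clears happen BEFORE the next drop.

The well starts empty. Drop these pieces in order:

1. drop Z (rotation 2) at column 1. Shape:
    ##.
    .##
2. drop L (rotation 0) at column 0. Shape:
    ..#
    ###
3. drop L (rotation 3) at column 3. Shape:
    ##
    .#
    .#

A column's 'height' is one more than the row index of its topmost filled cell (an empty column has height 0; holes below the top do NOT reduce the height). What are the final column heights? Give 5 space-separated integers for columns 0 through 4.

Answer: 0 2 3 1 2

Derivation:
Drop 1: Z rot2 at col 1 lands with bottom-row=0; cleared 0 line(s) (total 0); column heights now [0 2 2 1 0], max=2
Drop 2: L rot0 at col 0 lands with bottom-row=2; cleared 0 line(s) (total 0); column heights now [3 3 4 1 0], max=4
Drop 3: L rot3 at col 3 lands with bottom-row=0; cleared 1 line(s) (total 1); column heights now [0 2 3 1 2], max=3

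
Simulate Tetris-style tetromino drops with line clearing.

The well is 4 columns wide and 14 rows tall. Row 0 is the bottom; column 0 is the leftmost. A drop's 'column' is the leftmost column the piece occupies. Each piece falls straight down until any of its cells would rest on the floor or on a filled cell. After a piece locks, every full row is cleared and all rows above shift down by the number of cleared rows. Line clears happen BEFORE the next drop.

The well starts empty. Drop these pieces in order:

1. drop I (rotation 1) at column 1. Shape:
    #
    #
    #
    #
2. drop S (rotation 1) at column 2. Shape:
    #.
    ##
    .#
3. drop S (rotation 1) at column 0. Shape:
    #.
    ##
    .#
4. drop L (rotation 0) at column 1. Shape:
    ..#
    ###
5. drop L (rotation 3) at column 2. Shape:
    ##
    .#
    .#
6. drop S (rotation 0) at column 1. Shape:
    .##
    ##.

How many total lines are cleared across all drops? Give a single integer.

Drop 1: I rot1 at col 1 lands with bottom-row=0; cleared 0 line(s) (total 0); column heights now [0 4 0 0], max=4
Drop 2: S rot1 at col 2 lands with bottom-row=0; cleared 0 line(s) (total 0); column heights now [0 4 3 2], max=4
Drop 3: S rot1 at col 0 lands with bottom-row=4; cleared 0 line(s) (total 0); column heights now [7 6 3 2], max=7
Drop 4: L rot0 at col 1 lands with bottom-row=6; cleared 1 line(s) (total 1); column heights now [6 6 3 7], max=7
Drop 5: L rot3 at col 2 lands with bottom-row=7; cleared 0 line(s) (total 1); column heights now [6 6 10 10], max=10
Drop 6: S rot0 at col 1 lands with bottom-row=10; cleared 0 line(s) (total 1); column heights now [6 11 12 12], max=12

Answer: 1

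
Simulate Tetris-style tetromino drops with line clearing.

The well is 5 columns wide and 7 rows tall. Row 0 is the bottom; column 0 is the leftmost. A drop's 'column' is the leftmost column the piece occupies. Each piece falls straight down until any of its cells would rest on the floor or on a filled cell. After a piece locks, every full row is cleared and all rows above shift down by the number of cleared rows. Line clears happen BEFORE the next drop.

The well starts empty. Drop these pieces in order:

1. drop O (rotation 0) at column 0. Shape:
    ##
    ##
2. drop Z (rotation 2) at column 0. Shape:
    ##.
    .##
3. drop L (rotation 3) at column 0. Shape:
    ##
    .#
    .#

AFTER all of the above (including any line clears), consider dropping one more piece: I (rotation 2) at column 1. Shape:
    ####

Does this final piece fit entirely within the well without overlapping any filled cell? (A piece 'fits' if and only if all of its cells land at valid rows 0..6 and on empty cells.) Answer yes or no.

Drop 1: O rot0 at col 0 lands with bottom-row=0; cleared 0 line(s) (total 0); column heights now [2 2 0 0 0], max=2
Drop 2: Z rot2 at col 0 lands with bottom-row=2; cleared 0 line(s) (total 0); column heights now [4 4 3 0 0], max=4
Drop 3: L rot3 at col 0 lands with bottom-row=4; cleared 0 line(s) (total 0); column heights now [7 7 3 0 0], max=7
Test piece I rot2 at col 1 (width 4): heights before test = [7 7 3 0 0]; fits = False

Answer: no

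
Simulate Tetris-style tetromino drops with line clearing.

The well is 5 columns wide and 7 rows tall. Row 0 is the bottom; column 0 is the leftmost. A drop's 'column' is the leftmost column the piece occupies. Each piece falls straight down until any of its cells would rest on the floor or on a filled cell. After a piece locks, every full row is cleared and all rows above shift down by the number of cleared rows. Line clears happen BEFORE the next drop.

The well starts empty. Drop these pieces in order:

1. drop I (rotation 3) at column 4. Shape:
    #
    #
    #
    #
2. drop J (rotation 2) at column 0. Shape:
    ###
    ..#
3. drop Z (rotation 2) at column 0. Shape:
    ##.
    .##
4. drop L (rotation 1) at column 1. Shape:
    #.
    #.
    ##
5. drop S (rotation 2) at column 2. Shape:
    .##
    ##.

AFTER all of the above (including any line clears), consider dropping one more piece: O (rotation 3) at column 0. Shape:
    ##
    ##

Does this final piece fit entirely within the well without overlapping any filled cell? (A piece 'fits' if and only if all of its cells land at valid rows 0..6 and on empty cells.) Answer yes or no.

Answer: no

Derivation:
Drop 1: I rot3 at col 4 lands with bottom-row=0; cleared 0 line(s) (total 0); column heights now [0 0 0 0 4], max=4
Drop 2: J rot2 at col 0 lands with bottom-row=0; cleared 0 line(s) (total 0); column heights now [2 2 2 0 4], max=4
Drop 3: Z rot2 at col 0 lands with bottom-row=2; cleared 0 line(s) (total 0); column heights now [4 4 3 0 4], max=4
Drop 4: L rot1 at col 1 lands with bottom-row=4; cleared 0 line(s) (total 0); column heights now [4 7 5 0 4], max=7
Drop 5: S rot2 at col 2 lands with bottom-row=5; cleared 0 line(s) (total 0); column heights now [4 7 6 7 7], max=7
Test piece O rot3 at col 0 (width 2): heights before test = [4 7 6 7 7]; fits = False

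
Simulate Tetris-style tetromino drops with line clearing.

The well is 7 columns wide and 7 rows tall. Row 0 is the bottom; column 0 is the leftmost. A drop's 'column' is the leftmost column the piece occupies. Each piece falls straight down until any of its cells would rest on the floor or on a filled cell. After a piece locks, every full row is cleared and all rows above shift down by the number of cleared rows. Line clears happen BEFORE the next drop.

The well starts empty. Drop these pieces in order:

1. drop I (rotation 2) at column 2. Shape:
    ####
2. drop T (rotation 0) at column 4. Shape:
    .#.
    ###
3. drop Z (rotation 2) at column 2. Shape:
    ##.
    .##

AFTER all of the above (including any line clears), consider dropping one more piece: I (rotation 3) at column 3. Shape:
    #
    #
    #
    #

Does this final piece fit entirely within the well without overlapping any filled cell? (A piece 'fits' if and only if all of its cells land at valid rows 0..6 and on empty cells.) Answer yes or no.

Answer: no

Derivation:
Drop 1: I rot2 at col 2 lands with bottom-row=0; cleared 0 line(s) (total 0); column heights now [0 0 1 1 1 1 0], max=1
Drop 2: T rot0 at col 4 lands with bottom-row=1; cleared 0 line(s) (total 0); column heights now [0 0 1 1 2 3 2], max=3
Drop 3: Z rot2 at col 2 lands with bottom-row=2; cleared 0 line(s) (total 0); column heights now [0 0 4 4 3 3 2], max=4
Test piece I rot3 at col 3 (width 1): heights before test = [0 0 4 4 3 3 2]; fits = False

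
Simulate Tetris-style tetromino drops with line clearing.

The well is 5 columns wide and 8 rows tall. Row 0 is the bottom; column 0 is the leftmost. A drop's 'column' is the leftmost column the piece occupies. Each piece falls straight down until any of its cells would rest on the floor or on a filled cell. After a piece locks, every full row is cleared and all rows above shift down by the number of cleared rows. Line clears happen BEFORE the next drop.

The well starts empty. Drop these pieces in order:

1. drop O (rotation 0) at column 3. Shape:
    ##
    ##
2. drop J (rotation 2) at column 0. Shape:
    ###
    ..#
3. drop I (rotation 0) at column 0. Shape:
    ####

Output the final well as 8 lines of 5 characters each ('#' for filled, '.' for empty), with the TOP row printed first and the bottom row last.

Drop 1: O rot0 at col 3 lands with bottom-row=0; cleared 0 line(s) (total 0); column heights now [0 0 0 2 2], max=2
Drop 2: J rot2 at col 0 lands with bottom-row=0; cleared 1 line(s) (total 1); column heights now [0 0 1 1 1], max=1
Drop 3: I rot0 at col 0 lands with bottom-row=1; cleared 0 line(s) (total 1); column heights now [2 2 2 2 1], max=2

Answer: .....
.....
.....
.....
.....
.....
####.
..###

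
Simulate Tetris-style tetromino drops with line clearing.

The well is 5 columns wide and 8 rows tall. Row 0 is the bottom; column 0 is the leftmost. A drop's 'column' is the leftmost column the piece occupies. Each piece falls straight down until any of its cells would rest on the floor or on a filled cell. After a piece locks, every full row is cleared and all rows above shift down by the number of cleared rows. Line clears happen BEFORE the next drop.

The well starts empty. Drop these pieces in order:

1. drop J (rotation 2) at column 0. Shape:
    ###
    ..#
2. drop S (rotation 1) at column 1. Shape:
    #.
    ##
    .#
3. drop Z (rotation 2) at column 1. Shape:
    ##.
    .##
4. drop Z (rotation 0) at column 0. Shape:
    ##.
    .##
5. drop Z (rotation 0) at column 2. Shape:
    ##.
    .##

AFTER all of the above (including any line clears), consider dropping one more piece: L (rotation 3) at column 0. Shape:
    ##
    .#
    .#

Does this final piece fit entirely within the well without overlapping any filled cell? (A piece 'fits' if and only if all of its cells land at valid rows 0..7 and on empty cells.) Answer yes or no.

Drop 1: J rot2 at col 0 lands with bottom-row=0; cleared 0 line(s) (total 0); column heights now [2 2 2 0 0], max=2
Drop 2: S rot1 at col 1 lands with bottom-row=2; cleared 0 line(s) (total 0); column heights now [2 5 4 0 0], max=5
Drop 3: Z rot2 at col 1 lands with bottom-row=4; cleared 0 line(s) (total 0); column heights now [2 6 6 5 0], max=6
Drop 4: Z rot0 at col 0 lands with bottom-row=6; cleared 0 line(s) (total 0); column heights now [8 8 7 5 0], max=8
Drop 5: Z rot0 at col 2 lands with bottom-row=6; cleared 0 line(s) (total 0); column heights now [8 8 8 8 7], max=8
Test piece L rot3 at col 0 (width 2): heights before test = [8 8 8 8 7]; fits = False

Answer: no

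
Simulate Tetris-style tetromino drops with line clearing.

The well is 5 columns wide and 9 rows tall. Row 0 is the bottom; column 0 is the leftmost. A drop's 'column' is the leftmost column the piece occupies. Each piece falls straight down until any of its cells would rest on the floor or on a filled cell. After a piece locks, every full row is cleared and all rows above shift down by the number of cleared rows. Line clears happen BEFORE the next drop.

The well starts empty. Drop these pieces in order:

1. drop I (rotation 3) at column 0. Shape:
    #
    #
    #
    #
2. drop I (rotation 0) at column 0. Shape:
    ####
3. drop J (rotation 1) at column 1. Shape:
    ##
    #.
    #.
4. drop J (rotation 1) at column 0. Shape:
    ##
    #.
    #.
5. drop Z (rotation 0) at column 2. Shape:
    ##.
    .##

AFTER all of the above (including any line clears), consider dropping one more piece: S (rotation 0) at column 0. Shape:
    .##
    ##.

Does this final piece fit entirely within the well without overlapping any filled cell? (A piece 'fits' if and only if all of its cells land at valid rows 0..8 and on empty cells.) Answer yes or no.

Answer: no

Derivation:
Drop 1: I rot3 at col 0 lands with bottom-row=0; cleared 0 line(s) (total 0); column heights now [4 0 0 0 0], max=4
Drop 2: I rot0 at col 0 lands with bottom-row=4; cleared 0 line(s) (total 0); column heights now [5 5 5 5 0], max=5
Drop 3: J rot1 at col 1 lands with bottom-row=5; cleared 0 line(s) (total 0); column heights now [5 8 8 5 0], max=8
Drop 4: J rot1 at col 0 lands with bottom-row=6; cleared 0 line(s) (total 0); column heights now [9 9 8 5 0], max=9
Drop 5: Z rot0 at col 2 lands with bottom-row=7; cleared 1 line(s) (total 1); column heights now [8 8 8 8 0], max=8
Test piece S rot0 at col 0 (width 3): heights before test = [8 8 8 8 0]; fits = False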